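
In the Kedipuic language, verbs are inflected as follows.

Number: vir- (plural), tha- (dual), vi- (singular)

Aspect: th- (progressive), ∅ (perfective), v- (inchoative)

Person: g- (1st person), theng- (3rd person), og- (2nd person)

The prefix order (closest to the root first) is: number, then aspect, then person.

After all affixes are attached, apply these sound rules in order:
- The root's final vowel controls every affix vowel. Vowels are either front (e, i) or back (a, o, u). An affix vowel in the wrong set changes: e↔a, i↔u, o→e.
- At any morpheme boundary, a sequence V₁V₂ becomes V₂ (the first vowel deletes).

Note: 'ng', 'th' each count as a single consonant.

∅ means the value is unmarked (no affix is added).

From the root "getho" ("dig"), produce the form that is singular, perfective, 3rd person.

thangvugetho

Attach number singular vi- → vigetho.
aspect = perfective: zero marking, form stays vigetho.
Attach person 3rd person theng- → thengvigetho.
Apply vowel harmony: thengvigetho → thangvugetho.
Vowel deletion: no change.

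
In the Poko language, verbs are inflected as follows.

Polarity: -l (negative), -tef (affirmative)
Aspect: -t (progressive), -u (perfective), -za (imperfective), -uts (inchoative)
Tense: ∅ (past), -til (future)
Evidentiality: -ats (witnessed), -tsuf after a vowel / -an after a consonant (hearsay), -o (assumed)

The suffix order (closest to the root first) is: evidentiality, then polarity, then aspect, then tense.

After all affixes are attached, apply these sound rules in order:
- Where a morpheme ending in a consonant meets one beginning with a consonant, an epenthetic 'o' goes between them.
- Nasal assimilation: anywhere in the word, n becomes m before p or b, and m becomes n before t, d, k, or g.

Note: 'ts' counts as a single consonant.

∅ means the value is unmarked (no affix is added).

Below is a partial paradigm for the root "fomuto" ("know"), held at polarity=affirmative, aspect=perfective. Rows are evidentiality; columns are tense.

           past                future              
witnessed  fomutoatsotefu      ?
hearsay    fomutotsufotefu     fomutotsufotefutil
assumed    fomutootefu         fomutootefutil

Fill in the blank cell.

Attach evidentiality witnessed -ats → fomutoats.
Attach polarity affirmative -tef → fomutoatstef.
Attach aspect perfective -u → fomutoatstefu.
Attach tense future -til → fomutoatstefutil.
Apply epenthesis: fomutoatstefutil → fomutoatsotefutil.
Nasal assimilation: no change.

fomutoatsotefutil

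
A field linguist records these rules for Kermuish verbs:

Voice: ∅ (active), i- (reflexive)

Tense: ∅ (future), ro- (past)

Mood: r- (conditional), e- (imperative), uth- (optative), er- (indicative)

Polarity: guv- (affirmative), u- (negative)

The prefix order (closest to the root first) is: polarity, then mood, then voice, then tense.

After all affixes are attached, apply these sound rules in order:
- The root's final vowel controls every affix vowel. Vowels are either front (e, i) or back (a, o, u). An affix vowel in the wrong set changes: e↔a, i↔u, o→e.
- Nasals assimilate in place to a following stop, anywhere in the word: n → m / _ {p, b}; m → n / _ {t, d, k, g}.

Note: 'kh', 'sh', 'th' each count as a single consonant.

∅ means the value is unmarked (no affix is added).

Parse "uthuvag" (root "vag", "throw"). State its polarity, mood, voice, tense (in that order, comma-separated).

negative, optative, active, future

Segment: uth-u-vag.
polarity: u- → negative.
mood: uth- → optative.
voice: ∅ → active.
tense: ∅ → future.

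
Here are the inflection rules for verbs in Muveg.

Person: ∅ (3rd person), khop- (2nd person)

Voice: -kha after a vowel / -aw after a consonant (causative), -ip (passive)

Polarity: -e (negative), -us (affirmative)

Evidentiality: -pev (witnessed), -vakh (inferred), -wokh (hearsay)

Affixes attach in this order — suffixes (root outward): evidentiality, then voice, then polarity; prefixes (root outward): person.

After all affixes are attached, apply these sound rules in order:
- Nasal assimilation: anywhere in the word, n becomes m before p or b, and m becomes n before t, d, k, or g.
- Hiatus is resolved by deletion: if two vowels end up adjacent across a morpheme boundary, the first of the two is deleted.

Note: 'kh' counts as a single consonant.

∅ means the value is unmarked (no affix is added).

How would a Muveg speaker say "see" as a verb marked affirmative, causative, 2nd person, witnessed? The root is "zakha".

khopzakhapevawus

Attach evidentiality witnessed -pev → zakhapev.
Attach voice causative -aw (after consonant 'v') → zakhapevaw.
Attach person 2nd person khop- → khopzakhapevaw.
Attach polarity affirmative -us → khopzakhapevawus.
Nasal assimilation: no change.
Vowel deletion: no change.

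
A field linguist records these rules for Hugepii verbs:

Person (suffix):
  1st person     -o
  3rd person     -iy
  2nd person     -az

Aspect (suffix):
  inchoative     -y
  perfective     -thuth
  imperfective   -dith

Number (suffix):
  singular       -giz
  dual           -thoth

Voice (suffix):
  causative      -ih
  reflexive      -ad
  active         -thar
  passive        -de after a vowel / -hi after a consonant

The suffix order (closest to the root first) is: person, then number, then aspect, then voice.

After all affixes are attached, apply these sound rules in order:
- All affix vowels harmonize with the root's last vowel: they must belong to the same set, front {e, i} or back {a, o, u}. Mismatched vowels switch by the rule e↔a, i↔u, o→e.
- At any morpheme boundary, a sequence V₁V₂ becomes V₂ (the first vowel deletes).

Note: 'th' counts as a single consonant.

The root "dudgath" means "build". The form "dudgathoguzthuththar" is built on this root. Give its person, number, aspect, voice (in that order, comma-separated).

1st person, singular, perfective, active

Segment: dudgath-o-giz-thuth-thar.
person: -o → 1st person.
number: -giz → singular.
aspect: -thuth → perfective.
voice: -thar → active.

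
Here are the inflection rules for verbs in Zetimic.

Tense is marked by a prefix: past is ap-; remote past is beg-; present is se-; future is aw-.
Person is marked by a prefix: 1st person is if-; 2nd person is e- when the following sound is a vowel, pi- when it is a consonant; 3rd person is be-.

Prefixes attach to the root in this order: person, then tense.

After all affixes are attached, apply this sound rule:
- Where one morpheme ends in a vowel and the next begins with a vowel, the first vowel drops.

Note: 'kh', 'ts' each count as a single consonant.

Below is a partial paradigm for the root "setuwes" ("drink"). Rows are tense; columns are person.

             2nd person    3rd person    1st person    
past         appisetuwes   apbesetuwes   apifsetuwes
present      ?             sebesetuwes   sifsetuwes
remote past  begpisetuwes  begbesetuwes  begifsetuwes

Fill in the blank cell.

Attach person 2nd person pi- (before consonant 's') → pisetuwes.
Attach tense present se- → sepisetuwes.
Vowel deletion: no change.

sepisetuwes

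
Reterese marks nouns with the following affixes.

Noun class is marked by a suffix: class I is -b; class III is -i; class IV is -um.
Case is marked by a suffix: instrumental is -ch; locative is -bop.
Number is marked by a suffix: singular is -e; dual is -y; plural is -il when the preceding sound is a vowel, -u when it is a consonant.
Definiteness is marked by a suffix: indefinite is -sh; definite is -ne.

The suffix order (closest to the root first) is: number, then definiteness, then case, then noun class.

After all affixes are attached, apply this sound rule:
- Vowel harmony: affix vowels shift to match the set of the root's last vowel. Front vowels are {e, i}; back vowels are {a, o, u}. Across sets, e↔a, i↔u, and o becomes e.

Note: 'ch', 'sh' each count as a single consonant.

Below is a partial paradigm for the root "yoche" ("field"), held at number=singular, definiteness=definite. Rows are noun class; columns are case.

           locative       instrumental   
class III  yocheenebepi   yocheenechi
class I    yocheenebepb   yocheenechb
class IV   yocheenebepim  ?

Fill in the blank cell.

yocheenechim

Attach number singular -e → yochee.
Attach definiteness definite -ne → yocheene.
Attach case instrumental -ch → yocheenech.
Attach noun class class IV -um → yocheenechum.
Apply vowel harmony: yocheenechum → yocheenechim.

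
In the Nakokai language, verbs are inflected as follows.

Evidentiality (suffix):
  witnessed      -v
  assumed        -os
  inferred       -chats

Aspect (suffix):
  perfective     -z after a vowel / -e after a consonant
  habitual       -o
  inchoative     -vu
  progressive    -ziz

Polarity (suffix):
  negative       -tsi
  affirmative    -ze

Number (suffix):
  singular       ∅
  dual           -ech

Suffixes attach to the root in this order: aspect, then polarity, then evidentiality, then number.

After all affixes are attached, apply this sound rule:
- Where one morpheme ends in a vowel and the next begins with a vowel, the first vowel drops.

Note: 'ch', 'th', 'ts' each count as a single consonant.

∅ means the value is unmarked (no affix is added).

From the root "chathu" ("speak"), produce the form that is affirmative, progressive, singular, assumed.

chathuzizzos

Attach aspect progressive -ziz → chathuziz.
Attach polarity affirmative -ze → chathuzizze.
Attach evidentiality assumed -os → chathuzizzeos.
number = singular: zero marking, form stays chathuzizzeos.
Apply vowel deletion: chathuzizzeos → chathuzizzos.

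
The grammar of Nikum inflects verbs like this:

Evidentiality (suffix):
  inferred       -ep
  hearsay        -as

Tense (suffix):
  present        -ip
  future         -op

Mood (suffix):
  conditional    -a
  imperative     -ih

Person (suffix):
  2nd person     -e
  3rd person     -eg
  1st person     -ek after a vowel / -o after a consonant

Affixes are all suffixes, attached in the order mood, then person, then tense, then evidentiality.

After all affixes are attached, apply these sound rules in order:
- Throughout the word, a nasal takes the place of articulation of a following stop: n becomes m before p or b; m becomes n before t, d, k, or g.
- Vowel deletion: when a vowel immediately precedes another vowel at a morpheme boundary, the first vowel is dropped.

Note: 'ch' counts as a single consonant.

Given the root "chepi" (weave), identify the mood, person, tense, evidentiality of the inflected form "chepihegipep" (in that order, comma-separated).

imperative, 3rd person, present, inferred

Segment: chepi-ih-eg-ip-ep.
mood: -ih → imperative.
person: -eg → 3rd person.
tense: -ip → present.
evidentiality: -ep → inferred.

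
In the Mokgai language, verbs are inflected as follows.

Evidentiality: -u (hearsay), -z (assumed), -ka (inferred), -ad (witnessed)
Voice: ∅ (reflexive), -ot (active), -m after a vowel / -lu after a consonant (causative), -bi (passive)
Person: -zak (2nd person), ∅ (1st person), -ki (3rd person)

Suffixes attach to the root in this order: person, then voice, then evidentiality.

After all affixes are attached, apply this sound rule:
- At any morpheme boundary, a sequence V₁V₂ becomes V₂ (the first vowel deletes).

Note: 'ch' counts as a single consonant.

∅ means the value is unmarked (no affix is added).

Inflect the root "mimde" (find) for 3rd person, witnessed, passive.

Attach person 3rd person -ki → mimdeki.
Attach voice passive -bi → mimdekibi.
Attach evidentiality witnessed -ad → mimdekibiad.
Apply vowel deletion: mimdekibiad → mimdekibad.

mimdekibad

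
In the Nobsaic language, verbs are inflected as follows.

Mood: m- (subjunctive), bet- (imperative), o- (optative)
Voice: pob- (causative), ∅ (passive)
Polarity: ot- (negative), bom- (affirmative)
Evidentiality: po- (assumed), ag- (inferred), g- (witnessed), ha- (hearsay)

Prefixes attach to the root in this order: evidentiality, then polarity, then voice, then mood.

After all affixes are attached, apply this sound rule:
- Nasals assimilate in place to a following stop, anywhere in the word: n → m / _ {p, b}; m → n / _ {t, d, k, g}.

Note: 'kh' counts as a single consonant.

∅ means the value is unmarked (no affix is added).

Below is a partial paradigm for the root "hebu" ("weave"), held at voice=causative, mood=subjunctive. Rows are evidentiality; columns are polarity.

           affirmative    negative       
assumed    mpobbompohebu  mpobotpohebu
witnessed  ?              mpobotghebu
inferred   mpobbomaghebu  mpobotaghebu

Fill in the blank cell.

mpobbonghebu

Attach evidentiality witnessed g- → ghebu.
Attach polarity affirmative bom- → bomghebu.
Attach voice causative pob- → pobbomghebu.
Attach mood subjunctive m- → mpobbomghebu.
Apply nasal assimilation: mpobbomghebu → mpobbonghebu.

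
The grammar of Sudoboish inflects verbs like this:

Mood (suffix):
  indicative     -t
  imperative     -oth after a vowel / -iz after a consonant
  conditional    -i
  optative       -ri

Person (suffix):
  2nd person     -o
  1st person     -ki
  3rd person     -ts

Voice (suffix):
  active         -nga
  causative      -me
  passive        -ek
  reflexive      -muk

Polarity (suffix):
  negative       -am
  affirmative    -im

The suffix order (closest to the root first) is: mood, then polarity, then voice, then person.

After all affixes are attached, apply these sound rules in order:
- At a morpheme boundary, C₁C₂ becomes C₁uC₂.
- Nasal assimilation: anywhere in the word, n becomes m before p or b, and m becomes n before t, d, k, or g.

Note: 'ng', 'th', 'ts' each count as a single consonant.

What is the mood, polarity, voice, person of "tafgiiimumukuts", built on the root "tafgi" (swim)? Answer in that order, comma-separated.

Segment: tafgi-i-im-muk-ts.
mood: -i → conditional.
polarity: -im → affirmative.
voice: -muk → reflexive.
person: -ts → 3rd person.

conditional, affirmative, reflexive, 3rd person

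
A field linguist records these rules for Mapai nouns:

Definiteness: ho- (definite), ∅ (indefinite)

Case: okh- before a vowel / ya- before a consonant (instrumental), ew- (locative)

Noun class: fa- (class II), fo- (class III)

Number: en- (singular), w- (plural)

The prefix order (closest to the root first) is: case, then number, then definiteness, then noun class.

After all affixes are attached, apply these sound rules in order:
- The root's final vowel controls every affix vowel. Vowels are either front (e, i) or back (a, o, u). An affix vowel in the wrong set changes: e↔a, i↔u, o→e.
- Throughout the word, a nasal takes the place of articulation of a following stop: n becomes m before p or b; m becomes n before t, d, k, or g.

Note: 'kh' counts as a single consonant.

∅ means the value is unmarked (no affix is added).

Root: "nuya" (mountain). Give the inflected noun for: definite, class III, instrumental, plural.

fohowyanuya

Attach case instrumental ya- (before consonant 'n') → yanuya.
Attach number plural w- → wyanuya.
Attach definiteness definite ho- → howyanuya.
Attach noun class class III fo- → fohowyanuya.
Vowel harmony: no change.
Nasal assimilation: no change.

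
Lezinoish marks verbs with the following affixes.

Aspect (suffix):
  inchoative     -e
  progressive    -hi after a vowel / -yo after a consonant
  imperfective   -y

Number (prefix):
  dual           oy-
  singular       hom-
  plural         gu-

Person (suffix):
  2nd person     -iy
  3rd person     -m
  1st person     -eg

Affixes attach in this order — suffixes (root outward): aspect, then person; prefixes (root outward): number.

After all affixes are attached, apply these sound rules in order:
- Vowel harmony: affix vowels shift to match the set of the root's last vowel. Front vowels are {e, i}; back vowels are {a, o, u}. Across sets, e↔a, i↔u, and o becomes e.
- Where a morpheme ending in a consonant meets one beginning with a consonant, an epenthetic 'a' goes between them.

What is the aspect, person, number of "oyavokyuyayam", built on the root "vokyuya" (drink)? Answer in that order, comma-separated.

Segment: oy-vokyuya-y-m.
aspect: -y → imperfective.
person: -m → 3rd person.
number: oy- → dual.

imperfective, 3rd person, dual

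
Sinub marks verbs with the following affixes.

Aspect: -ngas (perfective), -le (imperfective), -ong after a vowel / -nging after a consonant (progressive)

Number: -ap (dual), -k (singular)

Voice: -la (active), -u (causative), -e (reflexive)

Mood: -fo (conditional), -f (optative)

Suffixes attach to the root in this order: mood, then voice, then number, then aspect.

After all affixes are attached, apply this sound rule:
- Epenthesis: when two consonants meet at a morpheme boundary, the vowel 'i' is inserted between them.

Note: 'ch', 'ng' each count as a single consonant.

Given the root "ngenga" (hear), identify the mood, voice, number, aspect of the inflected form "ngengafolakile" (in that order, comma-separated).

Segment: ngenga-fo-la-k-le.
mood: -fo → conditional.
voice: -la → active.
number: -k → singular.
aspect: -le → imperfective.

conditional, active, singular, imperfective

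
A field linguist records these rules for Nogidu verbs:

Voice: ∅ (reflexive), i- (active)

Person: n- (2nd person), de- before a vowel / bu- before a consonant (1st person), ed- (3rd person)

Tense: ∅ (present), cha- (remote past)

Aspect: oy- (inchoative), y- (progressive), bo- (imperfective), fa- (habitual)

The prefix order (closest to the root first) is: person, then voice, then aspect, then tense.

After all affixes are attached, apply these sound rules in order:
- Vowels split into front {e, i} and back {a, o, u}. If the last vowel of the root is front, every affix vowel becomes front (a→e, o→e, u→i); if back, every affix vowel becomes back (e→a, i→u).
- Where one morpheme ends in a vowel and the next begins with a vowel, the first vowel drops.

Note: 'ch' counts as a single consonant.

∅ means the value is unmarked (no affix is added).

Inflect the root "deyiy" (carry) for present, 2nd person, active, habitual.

Attach person 2nd person n- → ndeyiy.
Attach voice active i- → indeyiy.
Attach aspect habitual fa- → faindeyiy.
tense = present: zero marking, form stays faindeyiy.
Apply vowel harmony: faindeyiy → feindeyiy.
Apply vowel deletion: feindeyiy → findeyiy.

findeyiy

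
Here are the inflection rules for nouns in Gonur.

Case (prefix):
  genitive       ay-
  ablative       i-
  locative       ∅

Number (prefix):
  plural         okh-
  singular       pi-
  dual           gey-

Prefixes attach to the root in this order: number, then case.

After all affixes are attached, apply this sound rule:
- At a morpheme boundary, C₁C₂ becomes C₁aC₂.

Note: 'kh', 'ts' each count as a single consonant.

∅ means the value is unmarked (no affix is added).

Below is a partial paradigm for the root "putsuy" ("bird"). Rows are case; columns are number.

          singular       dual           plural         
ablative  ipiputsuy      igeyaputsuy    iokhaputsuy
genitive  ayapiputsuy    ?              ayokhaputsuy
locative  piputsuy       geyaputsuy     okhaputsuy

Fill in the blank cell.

ayageyaputsuy

Attach number dual gey- → geyputsuy.
Attach case genitive ay- → aygeyputsuy.
Apply epenthesis: aygeyputsuy → ayageyaputsuy.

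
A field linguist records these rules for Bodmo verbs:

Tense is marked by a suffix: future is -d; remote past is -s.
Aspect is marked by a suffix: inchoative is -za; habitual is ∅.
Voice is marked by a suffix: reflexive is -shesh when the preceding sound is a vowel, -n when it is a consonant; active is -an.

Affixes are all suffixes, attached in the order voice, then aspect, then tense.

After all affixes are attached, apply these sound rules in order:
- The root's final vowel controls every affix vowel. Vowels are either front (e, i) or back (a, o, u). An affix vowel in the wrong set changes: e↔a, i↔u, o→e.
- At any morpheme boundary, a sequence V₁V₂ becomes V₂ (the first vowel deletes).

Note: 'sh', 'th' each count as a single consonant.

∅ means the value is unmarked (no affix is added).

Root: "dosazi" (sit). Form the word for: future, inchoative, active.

dosazenzed

Attach voice active -an → dosazian.
Attach aspect inchoative -za → dosazianza.
Attach tense future -d → dosazianzad.
Apply vowel harmony: dosazianzad → dosazienzed.
Apply vowel deletion: dosazienzed → dosazenzed.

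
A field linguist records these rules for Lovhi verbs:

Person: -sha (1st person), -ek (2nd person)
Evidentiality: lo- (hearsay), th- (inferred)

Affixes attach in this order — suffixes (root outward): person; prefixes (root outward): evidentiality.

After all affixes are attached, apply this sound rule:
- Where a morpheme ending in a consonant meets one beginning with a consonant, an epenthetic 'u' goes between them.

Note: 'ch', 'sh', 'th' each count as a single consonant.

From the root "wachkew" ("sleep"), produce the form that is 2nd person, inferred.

thuwachkewek

Attach person 2nd person -ek → wachkewek.
Attach evidentiality inferred th- → thwachkewek.
Apply epenthesis: thwachkewek → thuwachkewek.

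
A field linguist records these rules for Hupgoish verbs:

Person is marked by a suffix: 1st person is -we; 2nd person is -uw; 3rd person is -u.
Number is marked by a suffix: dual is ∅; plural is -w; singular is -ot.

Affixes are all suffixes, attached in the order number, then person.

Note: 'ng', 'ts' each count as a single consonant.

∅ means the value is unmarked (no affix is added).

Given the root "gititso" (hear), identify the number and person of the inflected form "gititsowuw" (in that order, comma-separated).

Segment: gititso-w-uw.
number: -w → plural.
person: -uw → 2nd person.

plural, 2nd person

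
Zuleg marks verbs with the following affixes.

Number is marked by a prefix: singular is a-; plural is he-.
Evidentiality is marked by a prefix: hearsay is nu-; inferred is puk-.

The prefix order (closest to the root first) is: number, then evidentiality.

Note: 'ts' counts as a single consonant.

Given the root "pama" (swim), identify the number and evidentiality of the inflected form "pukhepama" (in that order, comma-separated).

plural, inferred

Segment: puk-he-pama.
number: he- → plural.
evidentiality: puk- → inferred.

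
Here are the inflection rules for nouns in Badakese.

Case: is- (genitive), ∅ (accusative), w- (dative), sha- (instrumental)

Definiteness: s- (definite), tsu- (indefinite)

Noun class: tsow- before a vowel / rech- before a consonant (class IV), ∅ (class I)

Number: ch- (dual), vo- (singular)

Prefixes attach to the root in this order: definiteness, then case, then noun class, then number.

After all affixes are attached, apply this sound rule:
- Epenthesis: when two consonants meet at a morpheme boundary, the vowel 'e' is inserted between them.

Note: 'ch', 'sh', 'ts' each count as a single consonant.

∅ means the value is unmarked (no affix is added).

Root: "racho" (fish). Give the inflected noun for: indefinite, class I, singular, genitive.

voisetsuracho

Attach definiteness indefinite tsu- → tsuracho.
Attach case genitive is- → istsuracho.
noun class = class I: zero marking, form stays istsuracho.
Attach number singular vo- → voistsuracho.
Apply epenthesis: voistsuracho → voisetsuracho.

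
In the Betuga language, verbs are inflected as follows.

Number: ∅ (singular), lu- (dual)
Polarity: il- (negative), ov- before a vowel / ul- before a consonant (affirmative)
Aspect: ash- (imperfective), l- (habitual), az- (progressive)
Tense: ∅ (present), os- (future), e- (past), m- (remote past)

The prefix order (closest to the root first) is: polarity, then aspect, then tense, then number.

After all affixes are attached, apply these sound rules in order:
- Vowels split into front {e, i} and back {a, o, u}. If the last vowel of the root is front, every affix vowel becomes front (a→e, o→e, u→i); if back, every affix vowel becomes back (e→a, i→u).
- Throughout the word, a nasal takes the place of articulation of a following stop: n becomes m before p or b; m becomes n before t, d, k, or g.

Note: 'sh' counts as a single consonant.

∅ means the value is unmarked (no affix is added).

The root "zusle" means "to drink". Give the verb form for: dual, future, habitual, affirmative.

Attach polarity affirmative ul- (before consonant 'z') → ulzusle.
Attach aspect habitual l- → lulzusle.
Attach tense future os- → oslulzusle.
Attach number dual lu- → luoslulzusle.
Apply vowel harmony: luoslulzusle → lieslilzusle.
Nasal assimilation: no change.

lieslilzusle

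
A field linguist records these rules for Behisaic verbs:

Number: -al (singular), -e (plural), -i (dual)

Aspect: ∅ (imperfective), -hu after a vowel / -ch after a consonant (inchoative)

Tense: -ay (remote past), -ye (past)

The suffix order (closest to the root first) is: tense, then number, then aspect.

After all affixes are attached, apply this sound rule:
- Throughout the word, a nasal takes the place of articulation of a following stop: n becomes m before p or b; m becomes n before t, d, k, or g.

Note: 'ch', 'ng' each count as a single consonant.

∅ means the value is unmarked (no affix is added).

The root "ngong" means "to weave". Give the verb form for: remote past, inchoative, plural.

ngongayehu

Attach tense remote past -ay → ngongay.
Attach number plural -e → ngongaye.
Attach aspect inchoative -hu (after vowel 'e') → ngongayehu.
Nasal assimilation: no change.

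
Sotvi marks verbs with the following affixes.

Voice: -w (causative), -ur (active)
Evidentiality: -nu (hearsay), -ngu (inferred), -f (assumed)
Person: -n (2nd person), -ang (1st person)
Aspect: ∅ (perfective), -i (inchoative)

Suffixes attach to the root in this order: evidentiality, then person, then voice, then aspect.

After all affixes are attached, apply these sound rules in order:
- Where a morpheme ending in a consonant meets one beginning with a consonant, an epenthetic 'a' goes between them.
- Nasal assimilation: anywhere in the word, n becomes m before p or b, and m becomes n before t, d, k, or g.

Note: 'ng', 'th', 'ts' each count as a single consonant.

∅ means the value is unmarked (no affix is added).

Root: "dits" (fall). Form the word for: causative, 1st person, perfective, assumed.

ditsafangaw

Attach evidentiality assumed -f → ditsf.
Attach person 1st person -ang → ditsfang.
Attach voice causative -w → ditsfangw.
aspect = perfective: zero marking, form stays ditsfangw.
Apply epenthesis: ditsfangw → ditsafangaw.
Nasal assimilation: no change.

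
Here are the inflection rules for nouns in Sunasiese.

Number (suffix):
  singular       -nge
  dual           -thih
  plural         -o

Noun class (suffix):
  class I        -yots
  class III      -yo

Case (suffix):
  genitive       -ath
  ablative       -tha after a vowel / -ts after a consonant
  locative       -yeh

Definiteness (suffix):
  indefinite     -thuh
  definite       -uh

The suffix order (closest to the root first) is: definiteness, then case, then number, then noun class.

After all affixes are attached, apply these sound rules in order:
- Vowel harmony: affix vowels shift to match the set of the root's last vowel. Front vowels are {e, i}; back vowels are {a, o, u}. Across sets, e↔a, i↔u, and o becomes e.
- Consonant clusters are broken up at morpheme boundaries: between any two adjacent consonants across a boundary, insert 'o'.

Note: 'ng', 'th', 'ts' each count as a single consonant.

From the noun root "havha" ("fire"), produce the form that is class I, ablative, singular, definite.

havhauhotsongayots

Attach definiteness definite -uh → havhauh.
Attach case ablative -ts (after consonant 'h') → havhauhts.
Attach number singular -nge → havhauhtsnge.
Attach noun class class I -yots → havhauhtsngeyots.
Apply vowel harmony: havhauhtsngeyots → havhauhtsngayots.
Apply epenthesis: havhauhtsngayots → havhauhotsongayots.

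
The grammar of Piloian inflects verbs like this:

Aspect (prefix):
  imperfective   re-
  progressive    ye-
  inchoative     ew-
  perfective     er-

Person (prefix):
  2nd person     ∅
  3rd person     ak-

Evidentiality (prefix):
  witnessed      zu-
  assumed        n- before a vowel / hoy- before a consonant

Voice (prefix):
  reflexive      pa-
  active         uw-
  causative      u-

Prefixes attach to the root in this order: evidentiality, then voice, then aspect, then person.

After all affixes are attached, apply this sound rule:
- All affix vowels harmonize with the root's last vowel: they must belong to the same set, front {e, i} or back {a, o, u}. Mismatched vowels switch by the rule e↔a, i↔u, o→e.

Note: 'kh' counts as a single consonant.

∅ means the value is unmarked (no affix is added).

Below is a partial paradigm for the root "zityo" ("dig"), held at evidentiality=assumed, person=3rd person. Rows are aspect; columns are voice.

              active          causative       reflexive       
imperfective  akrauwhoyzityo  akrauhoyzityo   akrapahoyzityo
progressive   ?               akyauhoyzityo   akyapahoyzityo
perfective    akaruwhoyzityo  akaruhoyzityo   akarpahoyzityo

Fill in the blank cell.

akyauwhoyzityo

Attach evidentiality assumed hoy- (before consonant 'z') → hoyzityo.
Attach voice active uw- → uwhoyzityo.
Attach aspect progressive ye- → yeuwhoyzityo.
Attach person 3rd person ak- → akyeuwhoyzityo.
Apply vowel harmony: akyeuwhoyzityo → akyauwhoyzityo.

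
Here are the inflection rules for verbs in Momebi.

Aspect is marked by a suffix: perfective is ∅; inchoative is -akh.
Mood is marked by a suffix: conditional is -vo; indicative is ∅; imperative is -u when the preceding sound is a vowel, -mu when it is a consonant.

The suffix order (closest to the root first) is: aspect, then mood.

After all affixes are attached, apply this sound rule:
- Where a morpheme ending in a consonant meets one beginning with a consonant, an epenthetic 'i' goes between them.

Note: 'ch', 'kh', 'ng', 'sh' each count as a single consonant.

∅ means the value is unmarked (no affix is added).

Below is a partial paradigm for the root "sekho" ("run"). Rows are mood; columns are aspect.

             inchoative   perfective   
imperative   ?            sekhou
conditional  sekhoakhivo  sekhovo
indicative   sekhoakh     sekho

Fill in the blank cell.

Attach aspect inchoative -akh → sekhoakh.
Attach mood imperative -mu (after consonant 'kh') → sekhoakhmu.
Apply epenthesis: sekhoakhmu → sekhoakhimu.

sekhoakhimu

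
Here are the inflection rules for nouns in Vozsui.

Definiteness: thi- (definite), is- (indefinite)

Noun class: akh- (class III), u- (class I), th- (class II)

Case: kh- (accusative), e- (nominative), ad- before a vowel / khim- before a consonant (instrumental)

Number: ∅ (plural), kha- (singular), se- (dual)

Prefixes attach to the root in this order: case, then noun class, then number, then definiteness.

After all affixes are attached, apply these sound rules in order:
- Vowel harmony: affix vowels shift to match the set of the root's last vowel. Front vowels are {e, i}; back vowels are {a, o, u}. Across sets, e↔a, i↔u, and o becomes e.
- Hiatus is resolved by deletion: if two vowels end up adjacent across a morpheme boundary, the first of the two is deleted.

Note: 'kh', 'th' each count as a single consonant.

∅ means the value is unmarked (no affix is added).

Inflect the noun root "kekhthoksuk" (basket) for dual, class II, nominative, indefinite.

Attach case nominative e- → ekekhthoksuk.
Attach noun class class II th- → thekekhthoksuk.
Attach number dual se- → sethekekhthoksuk.
Attach definiteness indefinite is- → issethekekhthoksuk.
Apply vowel harmony: issethekekhthoksuk → ussathakekhthoksuk.
Vowel deletion: no change.

ussathakekhthoksuk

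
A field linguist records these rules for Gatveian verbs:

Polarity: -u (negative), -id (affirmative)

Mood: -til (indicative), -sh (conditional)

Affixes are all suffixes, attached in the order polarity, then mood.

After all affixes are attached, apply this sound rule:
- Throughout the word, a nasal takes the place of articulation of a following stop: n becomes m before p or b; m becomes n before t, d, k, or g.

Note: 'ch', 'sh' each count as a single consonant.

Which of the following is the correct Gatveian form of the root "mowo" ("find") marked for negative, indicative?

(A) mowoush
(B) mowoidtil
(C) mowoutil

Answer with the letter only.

Attach polarity negative -u → mowou.
Attach mood indicative -til → mowoutil.
Nasal assimilation: no change.
So the correct form is mowoutil, option (C).
(B) mowoidtil is wrong: it uses affirmative instead of negative for polarity.
(A) mowoush is wrong: it uses conditional instead of indicative for mood.

C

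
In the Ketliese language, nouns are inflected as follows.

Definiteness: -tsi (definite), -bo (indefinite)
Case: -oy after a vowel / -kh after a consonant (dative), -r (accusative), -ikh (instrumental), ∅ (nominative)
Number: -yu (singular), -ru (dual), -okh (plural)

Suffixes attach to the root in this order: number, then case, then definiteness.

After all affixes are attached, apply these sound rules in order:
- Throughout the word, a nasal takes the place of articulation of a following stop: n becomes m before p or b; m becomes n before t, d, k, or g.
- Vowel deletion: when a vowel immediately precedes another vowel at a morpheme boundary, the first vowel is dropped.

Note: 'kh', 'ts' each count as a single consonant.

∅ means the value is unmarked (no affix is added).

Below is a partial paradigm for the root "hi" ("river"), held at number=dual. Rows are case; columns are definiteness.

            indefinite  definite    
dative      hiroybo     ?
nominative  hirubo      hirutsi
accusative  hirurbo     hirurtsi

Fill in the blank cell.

hiroytsi

Attach number dual -ru → hiru.
Attach case dative -oy (after vowel 'u') → hiruoy.
Attach definiteness definite -tsi → hiruoytsi.
Nasal assimilation: no change.
Apply vowel deletion: hiruoytsi → hiroytsi.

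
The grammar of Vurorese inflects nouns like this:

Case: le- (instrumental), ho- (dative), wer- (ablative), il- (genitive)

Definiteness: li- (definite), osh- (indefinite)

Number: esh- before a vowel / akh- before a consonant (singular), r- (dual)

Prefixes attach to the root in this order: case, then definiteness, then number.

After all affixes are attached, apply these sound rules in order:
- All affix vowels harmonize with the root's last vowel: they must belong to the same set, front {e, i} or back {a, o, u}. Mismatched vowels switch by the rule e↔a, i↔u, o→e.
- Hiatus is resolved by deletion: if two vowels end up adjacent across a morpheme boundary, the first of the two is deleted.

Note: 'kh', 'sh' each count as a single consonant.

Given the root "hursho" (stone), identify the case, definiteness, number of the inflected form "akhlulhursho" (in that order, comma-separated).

Segment: akh-li-il-hursho.
case: il- → genitive.
definiteness: li- → definite.
number: esh/akh- → singular.

genitive, definite, singular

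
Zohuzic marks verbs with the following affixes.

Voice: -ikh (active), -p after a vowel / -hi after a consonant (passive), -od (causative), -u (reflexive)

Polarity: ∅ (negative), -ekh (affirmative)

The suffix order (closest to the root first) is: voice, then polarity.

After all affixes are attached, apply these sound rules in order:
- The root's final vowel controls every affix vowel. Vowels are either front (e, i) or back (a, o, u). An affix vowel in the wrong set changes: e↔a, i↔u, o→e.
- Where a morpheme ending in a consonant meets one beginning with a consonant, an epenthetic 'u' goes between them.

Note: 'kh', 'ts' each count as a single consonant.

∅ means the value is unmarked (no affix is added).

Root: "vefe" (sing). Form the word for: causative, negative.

vefeed

Attach voice causative -od → vefeod.
polarity = negative: zero marking, form stays vefeod.
Apply vowel harmony: vefeod → vefeed.
Epenthesis: no change.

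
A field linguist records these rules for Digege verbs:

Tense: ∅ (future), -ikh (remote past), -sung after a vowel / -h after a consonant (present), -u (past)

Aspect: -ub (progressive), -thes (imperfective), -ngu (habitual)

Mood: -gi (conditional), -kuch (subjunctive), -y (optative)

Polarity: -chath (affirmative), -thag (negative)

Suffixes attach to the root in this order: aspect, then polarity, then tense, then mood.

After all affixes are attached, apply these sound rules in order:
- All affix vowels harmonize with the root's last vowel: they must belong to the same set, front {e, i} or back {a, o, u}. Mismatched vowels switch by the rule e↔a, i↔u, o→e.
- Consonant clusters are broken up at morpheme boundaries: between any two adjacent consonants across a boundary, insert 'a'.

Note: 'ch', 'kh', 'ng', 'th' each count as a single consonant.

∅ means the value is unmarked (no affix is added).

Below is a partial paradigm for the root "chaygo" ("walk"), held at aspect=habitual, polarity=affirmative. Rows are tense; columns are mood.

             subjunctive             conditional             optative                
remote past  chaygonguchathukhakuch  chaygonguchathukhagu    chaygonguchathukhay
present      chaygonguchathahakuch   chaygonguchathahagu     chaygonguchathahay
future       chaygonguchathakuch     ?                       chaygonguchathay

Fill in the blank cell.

chaygonguchathagu

Attach aspect habitual -ngu → chaygongu.
Attach polarity affirmative -chath → chaygonguchath.
tense = future: zero marking, form stays chaygonguchath.
Attach mood conditional -gi → chaygonguchathgi.
Apply vowel harmony: chaygonguchathgi → chaygonguchathgu.
Apply epenthesis: chaygonguchathgu → chaygonguchathagu.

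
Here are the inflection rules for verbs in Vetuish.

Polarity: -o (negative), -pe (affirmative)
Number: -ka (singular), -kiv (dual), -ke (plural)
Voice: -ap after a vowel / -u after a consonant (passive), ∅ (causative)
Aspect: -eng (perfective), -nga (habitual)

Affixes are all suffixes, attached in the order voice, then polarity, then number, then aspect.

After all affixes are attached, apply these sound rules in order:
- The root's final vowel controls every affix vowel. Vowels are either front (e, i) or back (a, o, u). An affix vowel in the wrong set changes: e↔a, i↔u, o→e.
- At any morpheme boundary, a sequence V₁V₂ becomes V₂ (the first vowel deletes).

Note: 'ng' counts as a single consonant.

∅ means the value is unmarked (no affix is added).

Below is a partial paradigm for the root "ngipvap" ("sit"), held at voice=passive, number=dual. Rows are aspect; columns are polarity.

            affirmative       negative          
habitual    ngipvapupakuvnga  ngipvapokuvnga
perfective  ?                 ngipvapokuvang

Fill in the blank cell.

ngipvapupakuvang

Attach voice passive -u (after consonant 'p') → ngipvapu.
Attach polarity affirmative -pe → ngipvapupe.
Attach number dual -kiv → ngipvapupekiv.
Attach aspect perfective -eng → ngipvapupekiveng.
Apply vowel harmony: ngipvapupekiveng → ngipvapupakuvang.
Vowel deletion: no change.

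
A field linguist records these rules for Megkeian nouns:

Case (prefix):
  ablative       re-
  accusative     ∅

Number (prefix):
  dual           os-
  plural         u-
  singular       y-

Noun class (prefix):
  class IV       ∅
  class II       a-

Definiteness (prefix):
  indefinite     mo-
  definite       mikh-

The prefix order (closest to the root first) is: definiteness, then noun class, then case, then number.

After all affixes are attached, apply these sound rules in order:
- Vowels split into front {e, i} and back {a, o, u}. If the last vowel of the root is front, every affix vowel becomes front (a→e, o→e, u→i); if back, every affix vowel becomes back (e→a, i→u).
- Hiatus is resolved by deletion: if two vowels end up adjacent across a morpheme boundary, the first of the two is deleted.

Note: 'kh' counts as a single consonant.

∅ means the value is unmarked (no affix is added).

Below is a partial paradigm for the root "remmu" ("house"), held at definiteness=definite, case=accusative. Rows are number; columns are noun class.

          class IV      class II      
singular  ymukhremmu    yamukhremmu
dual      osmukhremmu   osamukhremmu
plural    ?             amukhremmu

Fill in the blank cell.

Attach definiteness definite mikh- → mikhremmu.
noun class = class IV: zero marking, form stays mikhremmu.
case = accusative: zero marking, form stays mikhremmu.
Attach number plural u- → umikhremmu.
Apply vowel harmony: umikhremmu → umukhremmu.
Vowel deletion: no change.

umukhremmu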